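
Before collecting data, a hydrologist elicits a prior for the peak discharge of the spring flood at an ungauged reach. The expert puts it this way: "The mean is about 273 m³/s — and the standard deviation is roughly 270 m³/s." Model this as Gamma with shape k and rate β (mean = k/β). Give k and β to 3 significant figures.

k ≈ 1.02, β ≈ 0.00374

For Gamma(k, rate β): mean = k/β, variance = k/β², so CV = 1/√k.
CV = SD/mean = 270/273 = 0.989, hence k = 1/CV² = 1.02.
Then β = k/mean = 1.02/273 = 0.00374.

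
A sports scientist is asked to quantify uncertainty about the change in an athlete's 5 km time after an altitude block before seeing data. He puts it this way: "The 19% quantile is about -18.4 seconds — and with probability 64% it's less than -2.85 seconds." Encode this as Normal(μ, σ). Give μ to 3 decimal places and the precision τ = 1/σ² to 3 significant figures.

μ = -7.358, τ = 0.00632

For Normal(μ,σ), the p-quantile is μ + z_p·σ. Here z_{0.19} = -0.8779, z_{0.64} = 0.3585.
So -18.4 = μ − 0.8779σ and -2.85 = μ + 0.3585σ.
Subtracting: σ = (-2.85 − -18.4)/(0.3585 − (-0.8779)) = 12.577.
Then μ = -18.4 − (-0.8779)·12.577 = -7.358.
Precision τ = 1/σ² = 1/12.58² = 0.00632.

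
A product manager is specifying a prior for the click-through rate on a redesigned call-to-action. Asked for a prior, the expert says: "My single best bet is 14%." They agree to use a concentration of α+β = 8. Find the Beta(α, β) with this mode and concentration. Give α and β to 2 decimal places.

For α,β > 1 the Beta mode is (α−1)/(α+β−2). With α+β = 8, the mode is (α−1)/6.
Set (α−1)/6 = 0.14 → α = 1 + 0.14·6 = 1.84.
β = 8 − α = 6.16.

α = 1.84, β = 6.16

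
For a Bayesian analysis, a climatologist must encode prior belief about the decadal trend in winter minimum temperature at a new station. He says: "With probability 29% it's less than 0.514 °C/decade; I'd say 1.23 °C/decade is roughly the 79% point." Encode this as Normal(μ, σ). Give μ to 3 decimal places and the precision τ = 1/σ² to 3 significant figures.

The p-quantile of Normal(μ,σ) is μ + z_p·σ, with z_{0.29} = -0.5534 and z_{0.79} = 0.8064.
Eliminate σ: μ = (z₂·x₁ − z₁·x₂)/(z₂ − z₁) = (0.8064·0.514 − (-0.5534)·1.23)/1.36 = 0.805.
Then σ = (x₂ − x₁)/(z₂ − z₁) = (1.23 − 0.514)/1.36 = 0.527.
Precision τ = 1/σ² = 1/0.5265² = 3.61.

μ = 0.805, τ = 3.61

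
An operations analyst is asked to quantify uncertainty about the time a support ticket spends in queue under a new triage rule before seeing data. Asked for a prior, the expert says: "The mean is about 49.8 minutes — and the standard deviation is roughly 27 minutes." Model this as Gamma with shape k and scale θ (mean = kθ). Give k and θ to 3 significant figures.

k ≈ 3.4, θ ≈ 14.6

For Gamma(k, scale θ): mean = kθ, variance = kθ², so CV = 1/√k.
CV = SD/mean = 27/49.8 = 0.5422, hence k = 1/CV² = 3.4.
Then θ = mean/k = 49.8/3.4 = 14.6.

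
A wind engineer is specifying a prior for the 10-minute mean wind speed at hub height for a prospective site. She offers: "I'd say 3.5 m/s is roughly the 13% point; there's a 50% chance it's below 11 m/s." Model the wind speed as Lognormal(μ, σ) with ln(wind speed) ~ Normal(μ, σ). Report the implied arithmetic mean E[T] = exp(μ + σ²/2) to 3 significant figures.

E[T] ≈ 18.4 m/s

If T ~ Lognormal(μ,σ) then ln T ~ Normal(μ,σ), so the p-quantile of ln T is μ + z_p·σ.
ln(3.5) = 1.253 and ln(11) = 2.398; z_{0.13} = -1.126, z_{0.5} = 0.
σ = (2.398 − 1.253)/(0 − (-1.126)) = 1.017.
μ = 1.253 − (-1.126)·1.017 = 2.398.
E[T] = exp(μ + σ²/2) = exp(2.398 + 0.5168) = 18.4 m/s.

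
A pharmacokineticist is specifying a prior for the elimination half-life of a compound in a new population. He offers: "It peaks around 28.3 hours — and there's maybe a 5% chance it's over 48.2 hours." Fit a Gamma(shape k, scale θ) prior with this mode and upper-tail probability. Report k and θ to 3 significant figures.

k ≈ 10.8, θ ≈ 2.87

Gamma(k,θ) with k>1 has mode (k−1)θ, so θ = 28.3/(k−1).
Need P(X < 48.2) = 0.95 with θ tied to k this way. Start at k = 2, θ = 28.3: P(X<48.2) ≈ 0.508.
Too low — raise k to concentrate. Iterating converges to k ≈ 10.8.
Then θ = 28.3/(10.8−1) ≈ 2.87.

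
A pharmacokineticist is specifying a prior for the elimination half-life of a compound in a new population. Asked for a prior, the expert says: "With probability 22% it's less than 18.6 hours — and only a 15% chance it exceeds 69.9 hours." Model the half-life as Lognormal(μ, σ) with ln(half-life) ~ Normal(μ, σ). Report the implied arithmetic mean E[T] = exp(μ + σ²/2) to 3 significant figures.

If T ~ Lognormal(μ,σ) then ln T ~ Normal(μ,σ), so the p-quantile of ln T is μ + z_p·σ.
ln(18.6) = 2.923 and ln(69.9) = 4.247; z_{0.22} = -0.7722, z_{0.85} = 1.036.
σ = (4.247 − 2.923)/(1.036 − (-0.7722)) = 0.732.
μ = 2.923 − (-0.7722)·0.732 = 3.488.
E[T] = exp(μ + σ²/2) = exp(3.488 + 0.2679) = 42.8 hours.

E[T] ≈ 42.8 hours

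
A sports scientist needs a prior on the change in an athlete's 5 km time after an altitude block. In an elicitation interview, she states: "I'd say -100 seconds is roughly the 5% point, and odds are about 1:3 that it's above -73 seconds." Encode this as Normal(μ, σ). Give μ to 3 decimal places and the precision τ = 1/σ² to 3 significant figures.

For Normal(μ,σ), the p-quantile is μ + z_p·σ. Here z_{0.05} = -1.645, z_{0.75} = 0.6745.
So -100 = μ − 1.645σ and -73 = μ + 0.6745σ.
Subtracting: σ = (-73 − -100)/(0.6745 − (-1.645)) = 11.641.
Then μ = -100 − (-1.645)·11.641 = -80.852.
Precision τ = 1/σ² = 1/11.64² = 0.00738.

μ = -80.852, τ = 0.00738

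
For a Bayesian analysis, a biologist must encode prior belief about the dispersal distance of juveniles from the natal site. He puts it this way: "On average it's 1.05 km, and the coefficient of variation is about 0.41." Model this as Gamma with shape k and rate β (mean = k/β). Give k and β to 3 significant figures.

k ≈ 5.95, β ≈ 5.67

For Gamma(k, rate β): mean = k/β, variance = k/β², so CV = 1/√k.
CV = 0.41, hence k = 1/CV² = 5.95.
Then β = k/mean = 5.95/1.05 = 5.67.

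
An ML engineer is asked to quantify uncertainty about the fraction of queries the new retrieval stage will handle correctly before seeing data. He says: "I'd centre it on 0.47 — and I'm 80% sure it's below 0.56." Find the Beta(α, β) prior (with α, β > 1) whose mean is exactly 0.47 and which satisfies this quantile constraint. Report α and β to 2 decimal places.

With mean 0.47 fixed, write α = 0.47s, β = 0.53s where s = α+β.
Need P(θ < 0.56) = 0.8 under Beta(0.47s, 0.53s). Normal approximation: (q−m)/√(m(1−m)/s) ≈ z_{0.8} = 0.842, so s ≈ 0.47·0.53·(0.842)²/(0.56−0.47)² = 21.8.
At s = 21.8: P(θ<0.56) ≈ 0.800. Adjusting to match 0.8 gives s ≈ 21.79.
So α = 0.47·21.79 ≈ 10.24, β = 0.53·21.79 ≈ 11.55.

α ≈ 10.24, β ≈ 11.55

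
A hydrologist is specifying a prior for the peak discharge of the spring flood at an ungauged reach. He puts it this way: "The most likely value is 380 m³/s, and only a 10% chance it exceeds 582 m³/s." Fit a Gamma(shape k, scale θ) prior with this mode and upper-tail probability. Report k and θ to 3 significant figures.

Gamma(k,θ) with k>1 has mode (k−1)θ, so θ = 380/(k−1).
Need P(X < 582) = 0.9 with θ tied to k this way. Start at k = 2, θ = 380: P(X<582) ≈ 0.453.
Too low — raise k to concentrate. Iterating converges to k ≈ 11.3.
Then θ = 380/(11.3−1) ≈ 37.

k ≈ 11.3, θ ≈ 37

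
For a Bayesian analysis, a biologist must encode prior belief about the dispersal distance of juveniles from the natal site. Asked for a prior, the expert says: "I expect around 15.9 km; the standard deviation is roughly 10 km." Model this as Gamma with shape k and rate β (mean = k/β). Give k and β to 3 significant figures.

k ≈ 2.53, β ≈ 0.159

For Gamma(k, rate β): mean = k/β, variance = k/β², so CV = 1/√k.
CV = SD/mean = 10/15.9 = 0.6289, hence k = 1/CV² = 2.53.
Then β = k/mean = 2.53/15.9 = 0.159.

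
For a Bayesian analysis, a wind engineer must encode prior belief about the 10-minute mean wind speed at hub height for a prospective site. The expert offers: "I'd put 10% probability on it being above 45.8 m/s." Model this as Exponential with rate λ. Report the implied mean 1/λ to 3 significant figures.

P(T > 45.8) = e^(−λ·45.8) = 0.1, so λ = −ln(0.1)/45.8 = 0.0503.
Mean = 1/λ = 19.9 m/s.

mean ≈ 19.9 m/s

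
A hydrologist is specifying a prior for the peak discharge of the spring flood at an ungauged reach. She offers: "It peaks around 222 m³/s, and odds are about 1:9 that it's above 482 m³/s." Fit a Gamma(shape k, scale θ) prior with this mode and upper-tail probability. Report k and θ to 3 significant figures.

Gamma(k,θ) with k>1 has mode (k−1)θ, so θ = 222/(k−1).
Need P(X < 482) = 0.9 with θ tied to k this way. Start at k = 2, θ = 222: P(X<482) ≈ 0.638.
Too low — raise k to concentrate. Iterating converges to k ≈ 4.2.
Then θ = 222/(4.2−1) ≈ 69.4.

k ≈ 4.2, θ ≈ 69.4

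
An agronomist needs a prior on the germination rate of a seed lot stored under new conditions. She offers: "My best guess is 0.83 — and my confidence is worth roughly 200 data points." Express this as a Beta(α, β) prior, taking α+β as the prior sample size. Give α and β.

α = 166, β = 34

Under the effective-sample-size interpretation, Beta(α, β) has prior mean α/(α+β) and prior sample size α+β.
So α+β = 200 and α/(α+β) = 0.83, giving α = 0.83·200 = 166 and β = 200 − 166 = 34.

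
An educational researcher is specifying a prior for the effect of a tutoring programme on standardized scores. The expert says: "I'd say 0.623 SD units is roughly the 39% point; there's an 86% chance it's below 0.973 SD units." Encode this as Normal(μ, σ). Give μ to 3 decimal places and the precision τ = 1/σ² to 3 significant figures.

The p-quantile of Normal(μ,σ) is μ + z_p·σ, with z_{0.39} = -0.2793 and z_{0.86} = 1.08.
Eliminate σ: μ = (z₂·x₁ − z₁·x₂)/(z₂ − z₁) = (1.08·0.623 − (-0.2793)·0.973)/1.36 = 0.695.
Then σ = (x₂ − x₁)/(z₂ − z₁) = (0.973 − 0.623)/1.36 = 0.257.
Precision τ = 1/σ² = 1/0.2574² = 15.1.

μ = 0.695, τ = 15.1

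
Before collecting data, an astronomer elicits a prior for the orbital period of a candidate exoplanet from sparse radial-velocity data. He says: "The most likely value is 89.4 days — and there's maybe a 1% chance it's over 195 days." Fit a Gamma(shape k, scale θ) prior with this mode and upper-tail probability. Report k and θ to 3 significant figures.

k ≈ 8.94, θ ≈ 11.3

Gamma(k,θ) with k>1 has mode (k−1)θ, so θ = 89.4/(k−1).
Need P(X < 195) = 0.99 with θ tied to k this way. Start at k = 2, θ = 89.4: P(X<195) ≈ 0.641.
Too low — raise k to concentrate. Iterating converges to k ≈ 8.94.
Then θ = 89.4/(8.94−1) ≈ 11.3.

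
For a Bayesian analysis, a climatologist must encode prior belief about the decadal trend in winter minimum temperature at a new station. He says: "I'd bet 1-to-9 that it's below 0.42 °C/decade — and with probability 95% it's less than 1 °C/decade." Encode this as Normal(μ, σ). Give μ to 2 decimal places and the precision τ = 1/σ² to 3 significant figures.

μ = 0.67, τ = 25.5

For Normal(μ,σ), the p-quantile is μ + z_p·σ. Here z_{0.1} = -1.282, z_{0.95} = 1.645.
So 0.42 = μ − 1.282σ and 1 = μ + 1.645σ.
Subtracting: σ = (1 − 0.42)/(1.645 − (-1.282)) = 0.20.
Then μ = 0.42 − (-1.282)·0.20 = 0.67.
Precision τ = 1/σ² = 1/0.1982² = 25.5.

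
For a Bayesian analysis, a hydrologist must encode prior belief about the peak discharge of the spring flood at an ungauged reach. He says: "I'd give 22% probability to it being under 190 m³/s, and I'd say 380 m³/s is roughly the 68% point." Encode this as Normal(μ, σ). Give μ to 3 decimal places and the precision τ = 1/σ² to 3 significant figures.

μ = 308.330, τ = 4.26e-05

The p-quantile of Normal(μ,σ) is μ + z_p·σ, with z_{0.22} = -0.7722 and z_{0.68} = 0.4677.
Eliminate σ: μ = (z₂·x₁ − z₁·x₂)/(z₂ − z₁) = (0.4677·190 − (-0.7722)·380)/1.24 = 308.330.
Then σ = (x₂ − x₁)/(z₂ − z₁) = (380 − 190)/1.24 = 153.239.
Precision τ = 1/σ² = 1/153.2² = 4.26e-05.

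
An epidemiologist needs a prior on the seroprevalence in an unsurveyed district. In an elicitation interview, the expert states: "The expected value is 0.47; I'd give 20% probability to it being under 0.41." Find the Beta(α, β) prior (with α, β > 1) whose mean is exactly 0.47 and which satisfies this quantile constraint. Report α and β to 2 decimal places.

With mean 0.47 fixed, write α = 0.47s, β = 0.53s where s = α+β.
Need P(θ < 0.41) = 0.2 under Beta(0.47s, 0.53s). Normal approximation: (q−m)/√(m(1−m)/s) ≈ z_{0.2} = -0.842, so s ≈ 0.47·0.53·(-0.842)²/(0.41−0.47)² = 49.0.
At s = 49.0: P(θ<0.41) ≈ 0.201. Adjusting to match 0.2 gives s ≈ 49.34.
So α = 0.47·49.34 ≈ 23.19, β = 0.53·49.34 ≈ 26.15.

α ≈ 23.19, β ≈ 26.15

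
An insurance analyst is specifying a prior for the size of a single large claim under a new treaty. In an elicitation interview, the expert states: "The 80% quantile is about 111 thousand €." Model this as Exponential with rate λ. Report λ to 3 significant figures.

P(T < 111.0) = 1 − e^(−λ·111.0) = 0.8, so λ = −ln(1−0.8)/111.0 = −ln(0.2)/111.0 = 0.0145.

λ ≈ 0.0145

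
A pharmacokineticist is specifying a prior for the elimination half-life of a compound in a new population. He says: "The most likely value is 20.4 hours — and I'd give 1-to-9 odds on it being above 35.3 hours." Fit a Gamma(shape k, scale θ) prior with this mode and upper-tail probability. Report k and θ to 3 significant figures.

k ≈ 7.31, θ ≈ 3.23

Gamma(k,θ) with k>1 has mode (k−1)θ, so θ = 20.4/(k−1).
Need P(X < 35.3) = 0.9 with θ tied to k this way. Start at k = 2, θ = 20.4: P(X<35.3) ≈ 0.516.
Too low — raise k to concentrate. Iterating converges to k ≈ 7.31.
Then θ = 20.4/(7.31−1) ≈ 3.23.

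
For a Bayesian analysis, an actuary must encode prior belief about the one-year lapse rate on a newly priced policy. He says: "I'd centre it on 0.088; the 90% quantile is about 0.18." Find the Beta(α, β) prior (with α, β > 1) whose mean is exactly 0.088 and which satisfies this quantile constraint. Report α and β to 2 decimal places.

With mean 0.088 fixed, write α = 0.088s, β = 0.912s where s = α+β.
Need P(θ < 0.18) = 0.9 under Beta(0.088s, 0.912s). Normal approximation: (q−m)/√(m(1−m)/s) ≈ z_{0.9} = 1.28, so s ≈ 0.088·0.912·(1.28)²/(0.18−0.088)² = 15.6.
At s = 15.6: P(θ<0.18) ≈ 0.894. Adjusting to match 0.9 gives s ≈ 16.90.
So α = 0.088·16.90 ≈ 1.49, β = 0.912·16.90 ≈ 15.41.

α ≈ 1.49, β ≈ 15.41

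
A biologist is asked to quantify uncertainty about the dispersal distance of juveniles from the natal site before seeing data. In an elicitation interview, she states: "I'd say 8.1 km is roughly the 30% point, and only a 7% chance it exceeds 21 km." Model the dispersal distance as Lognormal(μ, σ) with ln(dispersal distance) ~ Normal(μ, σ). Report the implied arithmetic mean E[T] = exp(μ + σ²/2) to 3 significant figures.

E[T] ≈ 11.6 km

If T ~ Lognormal(μ,σ) then ln T ~ Normal(μ,σ), so the p-quantile of ln T is μ + z_p·σ.
ln(8.1) = 2.092 and ln(21) = 3.045; z_{0.3} = -0.5244, z_{0.93} = 1.476.
σ = (3.045 − 2.092)/(1.476 − (-0.5244)) = 0.476.
μ = 2.092 − (-0.5244)·0.476 = 2.342.
E[T] = exp(μ + σ²/2) = exp(2.342 + 0.1134) = 11.6 km.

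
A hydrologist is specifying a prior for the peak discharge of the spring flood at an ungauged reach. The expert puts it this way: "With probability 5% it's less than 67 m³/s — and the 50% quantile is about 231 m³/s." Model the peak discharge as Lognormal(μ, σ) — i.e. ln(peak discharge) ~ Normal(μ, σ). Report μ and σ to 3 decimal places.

If T ~ Lognormal(μ,σ) then ln T ~ Normal(μ,σ), so the p-quantile of ln T is μ + z_p·σ.
ln(67) = 4.205 and ln(231) = 5.442; z_{0.05} = -1.645, z_{0.5} = 0.
σ = (5.442 − 4.205)/(0 − (-1.645)) = 0.752.
μ = 4.205 − (-1.645)·0.752 = 5.442.

μ ≈ 5.442, σ ≈ 0.752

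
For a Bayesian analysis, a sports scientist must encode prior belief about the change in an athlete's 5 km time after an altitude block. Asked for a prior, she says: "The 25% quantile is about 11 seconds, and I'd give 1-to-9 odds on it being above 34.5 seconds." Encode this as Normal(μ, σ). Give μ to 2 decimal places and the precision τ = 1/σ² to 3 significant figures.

μ = 19.10, τ = 0.00693

For Normal(μ,σ), the p-quantile is μ + z_p·σ. Here z_{0.25} = -0.6745, z_{0.9} = 1.282.
So 11 = μ − 0.6745σ and 34.5 = μ + 1.282σ.
Subtracting: σ = (34.5 − 11)/(1.282 − (-0.6745)) = 12.01.
Then μ = 11 − (-0.6745)·12.01 = 19.10.
Precision τ = 1/σ² = 1/12.01² = 0.00693.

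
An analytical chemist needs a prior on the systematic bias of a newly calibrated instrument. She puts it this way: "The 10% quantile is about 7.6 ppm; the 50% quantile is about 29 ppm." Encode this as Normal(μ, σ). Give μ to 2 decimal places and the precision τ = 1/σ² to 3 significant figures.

μ = 29.00, τ = 0.00359

For Normal(μ,σ), the p-quantile is μ + z_p·σ. Here z_{0.1} = -1.282, z_{0.5} = 0.
So 7.6 = μ − 1.282σ and 29 = μ + 0σ.
Subtracting: σ = (29 − 7.6)/(0 − (-1.282)) = 16.70.
Then μ = 7.6 − (-1.282)·16.70 = 29.00.
Precision τ = 1/σ² = 1/16.7² = 0.00359.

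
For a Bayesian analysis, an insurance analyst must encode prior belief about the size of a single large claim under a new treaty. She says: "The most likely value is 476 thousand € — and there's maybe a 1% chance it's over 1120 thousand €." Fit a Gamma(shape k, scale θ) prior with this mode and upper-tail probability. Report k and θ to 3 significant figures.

Gamma(k,θ) with k>1 has mode (k−1)θ, so θ = 476/(k−1).
Need P(X < 1120) = 0.99 with θ tied to k this way. Start at k = 2, θ = 476: P(X<1120) ≈ 0.681.
Too low — raise k to concentrate. Iterating converges to k ≈ 7.49.
Then θ = 476/(7.49−1) ≈ 73.3.

k ≈ 7.49, θ ≈ 73.3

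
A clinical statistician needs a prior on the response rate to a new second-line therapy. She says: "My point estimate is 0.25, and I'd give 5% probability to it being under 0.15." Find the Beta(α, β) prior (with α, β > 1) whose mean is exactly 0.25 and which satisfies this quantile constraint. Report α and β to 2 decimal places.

α ≈ 10.86, β ≈ 32.58

With mean 0.25 fixed, write α = 0.25s, β = 0.75s where s = α+β.
Need P(θ < 0.15) = 0.05 under Beta(0.25s, 0.75s). Normal approximation: (q−m)/√(m(1−m)/s) ≈ z_{0.05} = -1.64, so s ≈ 0.25·0.75·(-1.64)²/(0.15−0.25)² = 50.7.
At s = 50.7: P(θ<0.15) ≈ 0.037. Adjusting to match 0.05 gives s ≈ 43.44.
So α = 0.25·43.44 ≈ 10.86, β = 0.75·43.44 ≈ 32.58.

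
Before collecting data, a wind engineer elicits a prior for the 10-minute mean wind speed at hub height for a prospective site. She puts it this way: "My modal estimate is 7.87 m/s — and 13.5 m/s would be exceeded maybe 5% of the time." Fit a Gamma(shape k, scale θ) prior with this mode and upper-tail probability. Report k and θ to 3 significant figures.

Gamma(k,θ) with k>1 has mode (k−1)θ, so θ = 7.87/(k−1).
Need P(X < 13.5) = 0.95 with θ tied to k this way. Start at k = 2, θ = 7.87: P(X<13.5) ≈ 0.512.
Too low — raise k to concentrate. Iterating converges to k ≈ 10.6.
Then θ = 7.87/(10.6−1) ≈ 0.821.

k ≈ 10.6, θ ≈ 0.821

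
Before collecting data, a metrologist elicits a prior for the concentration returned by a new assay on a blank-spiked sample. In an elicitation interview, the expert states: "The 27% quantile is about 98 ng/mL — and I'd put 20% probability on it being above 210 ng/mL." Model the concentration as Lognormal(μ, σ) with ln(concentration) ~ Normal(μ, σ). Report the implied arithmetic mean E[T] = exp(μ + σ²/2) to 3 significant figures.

E[T] ≈ 155 ng/mL

If T ~ Lognormal(μ,σ) then ln T ~ Normal(μ,σ), so the p-quantile of ln T is μ + z_p·σ.
ln(98) = 4.585 and ln(210) = 5.347; z_{0.27} = -0.6128, z_{0.8} = 0.8416.
σ = (5.347 − 4.585)/(0.8416 − (-0.6128)) = 0.524.
μ = 4.585 − (-0.6128)·0.524 = 4.906.
E[T] = exp(μ + σ²/2) = exp(4.906 + 0.1373) = 155 ng/mL.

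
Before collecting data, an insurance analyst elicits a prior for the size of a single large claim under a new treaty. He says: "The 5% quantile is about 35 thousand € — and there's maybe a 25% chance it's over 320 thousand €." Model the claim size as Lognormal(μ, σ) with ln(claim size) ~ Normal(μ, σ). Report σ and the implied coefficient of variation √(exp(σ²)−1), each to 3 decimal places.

If T ~ Lognormal(μ,σ) then ln T ~ Normal(μ,σ), so the p-quantile of ln T is μ + z_p·σ.
ln(35) = 3.555 and ln(320) = 5.768; z_{0.05} = -1.645, z_{0.75} = 0.6745.
σ = (5.768 − 3.555)/(0.6745 − (-1.645)) = 0.954.
μ = 3.555 − (-1.645)·0.954 = 5.125.
CV = √(exp(σ²)−1) = √(exp(0.9104)−1) = 1.219.

σ ≈ 0.954, CV ≈ 1.219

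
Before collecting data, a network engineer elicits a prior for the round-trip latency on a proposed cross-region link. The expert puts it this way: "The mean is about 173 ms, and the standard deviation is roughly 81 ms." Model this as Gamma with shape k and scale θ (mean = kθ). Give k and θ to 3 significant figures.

k ≈ 4.56, θ ≈ 37.9

For Gamma(k, scale θ): mean = kθ, variance = kθ², so CV = 1/√k.
CV = SD/mean = 81/173 = 0.4682, hence k = 1/CV² = 4.56.
Then θ = mean/k = 173/4.56 = 37.9.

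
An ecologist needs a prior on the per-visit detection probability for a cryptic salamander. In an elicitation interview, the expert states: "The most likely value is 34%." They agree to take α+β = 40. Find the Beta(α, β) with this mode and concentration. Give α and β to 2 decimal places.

α = 13.92, β = 26.08

For α,β > 1 the Beta mode is (α−1)/(α+β−2). With α+β = 40, the mode is (α−1)/38.
Set (α−1)/38 = 0.34 → α = 1 + 0.34·38 = 13.92.
β = 40 − α = 26.08.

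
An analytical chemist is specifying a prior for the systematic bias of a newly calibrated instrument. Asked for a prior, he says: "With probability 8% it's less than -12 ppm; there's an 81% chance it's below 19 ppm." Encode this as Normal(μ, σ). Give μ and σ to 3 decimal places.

μ = 7.079, σ = 13.579

For Normal(μ,σ), the p-quantile is μ + z_p·σ. Here z_{0.08} = -1.405, z_{0.81} = 0.8779.
So -12 = μ − 1.405σ and 19 = μ + 0.8779σ.
Subtracting: σ = (19 − -12)/(0.8779 − (-1.405)) = 13.579.
Then μ = -12 − (-1.405)·13.579 = 7.079.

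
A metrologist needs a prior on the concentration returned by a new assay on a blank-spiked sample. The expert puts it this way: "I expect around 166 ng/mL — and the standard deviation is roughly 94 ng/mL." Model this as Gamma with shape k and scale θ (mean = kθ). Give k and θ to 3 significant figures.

For Gamma(k, scale θ): mean = kθ, variance = kθ², so CV = 1/√k.
CV = SD/mean = 94/166 = 0.5663, hence k = 1/CV² = 3.12.
Then θ = mean/k = 166/3.12 = 53.2.

k ≈ 3.12, θ ≈ 53.2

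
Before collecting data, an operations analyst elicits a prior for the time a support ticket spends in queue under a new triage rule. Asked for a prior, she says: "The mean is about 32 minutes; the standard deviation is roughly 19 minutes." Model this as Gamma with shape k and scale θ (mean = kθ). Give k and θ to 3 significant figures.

k ≈ 2.84, θ ≈ 11.3

For Gamma(k, scale θ): mean = kθ, variance = kθ², so CV = 1/√k.
CV = SD/mean = 19/32 = 0.5938, hence k = 1/CV² = 2.84.
Then θ = mean/k = 32/2.84 = 11.3.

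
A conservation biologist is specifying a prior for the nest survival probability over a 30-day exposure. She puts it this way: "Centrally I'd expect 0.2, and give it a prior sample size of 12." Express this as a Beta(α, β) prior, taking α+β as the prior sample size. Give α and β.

Under the effective-sample-size interpretation, Beta(α, β) has prior mean α/(α+β) and prior sample size α+β.
So α+β = 12 and α/(α+β) = 0.2, giving α = 0.2·12 = 2.4 and β = 12 − 2.4 = 9.6.

α = 2.4, β = 9.6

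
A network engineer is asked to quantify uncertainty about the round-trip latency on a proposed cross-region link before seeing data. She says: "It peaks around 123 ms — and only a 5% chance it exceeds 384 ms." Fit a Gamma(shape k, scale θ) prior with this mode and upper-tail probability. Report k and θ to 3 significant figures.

Gamma(k,θ) with k>1 has mode (k−1)θ, so θ = 123/(k−1).
Need P(X < 384) = 0.95 with θ tied to k this way. Start at k = 2, θ = 123: P(X<384) ≈ 0.818.
Too low — raise k to concentrate. Iterating converges to k ≈ 3.03.
Then θ = 123/(3.03−1) ≈ 60.5.

k ≈ 3.03, θ ≈ 60.5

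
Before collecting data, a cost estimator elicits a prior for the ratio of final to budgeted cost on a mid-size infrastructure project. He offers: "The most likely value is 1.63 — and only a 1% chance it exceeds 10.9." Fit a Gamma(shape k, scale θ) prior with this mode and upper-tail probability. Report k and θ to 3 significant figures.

Gamma(k,θ) with k>1 has mode (k−1)θ, so θ = 1.63/(k−1).
Need P(X < 10.9) = 0.99 with θ tied to k this way. Start at k = 2, θ = 1.63: P(X<10.9) ≈ 0.990.
Too high — lower k to spread out. Iterating converges to k ≈ 1.99.
Then θ = 1.63/(1.99−1) ≈ 1.65.

k ≈ 1.99, θ ≈ 1.65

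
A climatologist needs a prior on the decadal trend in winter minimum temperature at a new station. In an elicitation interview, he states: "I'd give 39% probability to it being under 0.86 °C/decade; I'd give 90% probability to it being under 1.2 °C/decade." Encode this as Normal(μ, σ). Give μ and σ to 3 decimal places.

μ = 0.921, σ = 0.218

The p-quantile of Normal(μ,σ) is μ + z_p·σ, with z_{0.39} = -0.2793 and z_{0.9} = 1.282.
Eliminate σ: μ = (z₂·x₁ − z₁·x₂)/(z₂ − z₁) = (1.282·0.86 − (-0.2793)·1.2)/1.561 = 0.921.
Then σ = (x₂ − x₁)/(z₂ − z₁) = (1.2 − 0.86)/1.561 = 0.218.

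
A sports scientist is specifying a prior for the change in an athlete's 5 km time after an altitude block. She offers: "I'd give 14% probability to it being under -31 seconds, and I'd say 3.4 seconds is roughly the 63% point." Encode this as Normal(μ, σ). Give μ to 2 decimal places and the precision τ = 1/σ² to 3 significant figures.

The p-quantile of Normal(μ,σ) is μ + z_p·σ, with z_{0.14} = -1.08 and z_{0.63} = 0.3319.
Eliminate σ: μ = (z₂·x₁ − z₁·x₂)/(z₂ − z₁) = (0.3319·-31 − (-1.08)·3.4)/1.412 = -4.68.
Then σ = (x₂ − x₁)/(z₂ − z₁) = (3.4 − -31)/1.412 = 24.36.
Precision τ = 1/σ² = 1/24.36² = 0.00169.

μ = -4.68, τ = 0.00169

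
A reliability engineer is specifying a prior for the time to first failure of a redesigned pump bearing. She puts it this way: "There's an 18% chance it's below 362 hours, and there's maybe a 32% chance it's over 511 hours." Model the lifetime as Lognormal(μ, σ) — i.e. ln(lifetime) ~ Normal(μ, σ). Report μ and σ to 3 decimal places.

μ ≈ 6.120, σ ≈ 0.249

If T ~ Lognormal(μ,σ) then ln T ~ Normal(μ,σ), so the p-quantile of ln T is μ + z_p·σ.
ln(362) = 5.892 and ln(511) = 6.236; z_{0.18} = -0.9154, z_{0.68} = 0.4677.
σ = (6.236 − 5.892)/(0.4677 − (-0.9154)) = 0.249.
μ = 5.892 − (-0.9154)·0.249 = 6.120.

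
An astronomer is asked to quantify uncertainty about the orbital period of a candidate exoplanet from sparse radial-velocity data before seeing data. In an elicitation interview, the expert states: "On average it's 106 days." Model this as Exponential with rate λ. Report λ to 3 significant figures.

Exponential mean = 1/λ, so λ = 1/106.0 = 0.00943.

λ ≈ 0.00943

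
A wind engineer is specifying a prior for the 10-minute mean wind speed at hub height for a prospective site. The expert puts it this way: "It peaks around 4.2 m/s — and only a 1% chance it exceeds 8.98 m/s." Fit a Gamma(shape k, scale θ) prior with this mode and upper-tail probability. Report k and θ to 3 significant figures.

Gamma(k,θ) with k>1 has mode (k−1)θ, so θ = 4.2/(k−1).
Need P(X < 8.98) = 0.99 with θ tied to k this way. Start at k = 2, θ = 4.2: P(X<8.98) ≈ 0.630.
Too low — raise k to concentrate. Iterating converges to k ≈ 9.4.
Then θ = 4.2/(9.4−1) ≈ 0.5.

k ≈ 9.4, θ ≈ 0.5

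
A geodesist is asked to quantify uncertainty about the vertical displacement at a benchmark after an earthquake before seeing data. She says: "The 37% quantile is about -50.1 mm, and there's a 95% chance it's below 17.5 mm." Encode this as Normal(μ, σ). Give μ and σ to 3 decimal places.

μ = -38.751, σ = 34.198

The p-quantile of Normal(μ,σ) is μ + z_p·σ, with z_{0.37} = -0.3319 and z_{0.95} = 1.645.
Eliminate σ: μ = (z₂·x₁ − z₁·x₂)/(z₂ − z₁) = (1.645·-50.1 − (-0.3319)·17.5)/1.977 = -38.751.
Then σ = (x₂ − x₁)/(z₂ − z₁) = (17.5 − -50.1)/1.977 = 34.198.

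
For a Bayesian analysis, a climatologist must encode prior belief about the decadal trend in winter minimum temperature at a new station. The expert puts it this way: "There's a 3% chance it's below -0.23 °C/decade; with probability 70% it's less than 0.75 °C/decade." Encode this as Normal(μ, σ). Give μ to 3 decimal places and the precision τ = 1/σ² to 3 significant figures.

The p-quantile of Normal(μ,σ) is μ + z_p·σ, with z_{0.03} = -1.881 and z_{0.7} = 0.5244.
Eliminate σ: μ = (z₂·x₁ − z₁·x₂)/(z₂ − z₁) = (0.5244·-0.23 − (-1.881)·0.75)/2.405 = 0.536.
Then σ = (x₂ − x₁)/(z₂ − z₁) = (0.75 − -0.23)/2.405 = 0.407.
Precision τ = 1/σ² = 1/0.4075² = 6.02.

μ = 0.536, τ = 6.02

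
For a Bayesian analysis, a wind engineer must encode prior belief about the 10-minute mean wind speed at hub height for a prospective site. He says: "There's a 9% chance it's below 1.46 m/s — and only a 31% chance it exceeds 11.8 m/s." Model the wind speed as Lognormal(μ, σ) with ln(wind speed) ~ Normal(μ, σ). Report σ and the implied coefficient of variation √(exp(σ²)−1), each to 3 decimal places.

σ ≈ 1.138, CV ≈ 1.628

If T ~ Lognormal(μ,σ) then ln T ~ Normal(μ,σ), so the p-quantile of ln T is μ + z_p·σ.
ln(1.46) = 0.3784 and ln(11.8) = 2.468; z_{0.09} = -1.341, z_{0.69} = 0.4959.
σ = (2.468 − 0.3784)/(0.4959 − (-1.341)) = 1.138.
μ = 0.3784 − (-1.341)·1.138 = 1.904.
CV = √(exp(σ²)−1) = √(exp(1.2946)−1) = 1.628.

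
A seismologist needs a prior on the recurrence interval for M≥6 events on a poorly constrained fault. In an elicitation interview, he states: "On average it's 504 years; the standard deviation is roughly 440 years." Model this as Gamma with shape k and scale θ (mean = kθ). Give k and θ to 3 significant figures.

k ≈ 1.31, θ ≈ 384

For Gamma(k, scale θ): mean = kθ, variance = kθ², so CV = 1/√k.
CV = SD/mean = 440/504 = 0.873, hence k = 1/CV² = 1.31.
Then θ = mean/k = 504/1.31 = 384.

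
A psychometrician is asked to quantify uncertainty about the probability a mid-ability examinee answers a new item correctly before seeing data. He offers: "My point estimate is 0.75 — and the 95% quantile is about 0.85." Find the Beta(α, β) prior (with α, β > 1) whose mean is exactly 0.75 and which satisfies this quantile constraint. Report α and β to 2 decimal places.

α ≈ 32.58, β ≈ 10.86

With mean 0.75 fixed, write α = 0.75s, β = 0.25s where s = α+β.
Need P(θ < 0.85) = 0.95 under Beta(0.75s, 0.25s). Normal approximation: (q−m)/√(m(1−m)/s) ≈ z_{0.95} = 1.64, so s ≈ 0.75·0.25·(1.64)²/(0.85−0.75)² = 50.7.
At s = 50.7: P(θ<0.85) ≈ 0.963. Adjusting to match 0.95 gives s ≈ 43.44.
So α = 0.75·43.44 ≈ 32.58, β = 0.25·43.44 ≈ 10.86.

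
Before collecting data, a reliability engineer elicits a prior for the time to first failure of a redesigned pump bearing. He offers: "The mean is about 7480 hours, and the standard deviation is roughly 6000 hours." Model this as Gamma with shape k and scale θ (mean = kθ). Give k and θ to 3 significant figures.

For Gamma(k, scale θ): mean = kθ, variance = kθ², so CV = 1/√k.
CV = SD/mean = 6000/7480 = 0.8021, hence k = 1/CV² = 1.55.
Then θ = mean/k = 7480/1.55 = 4810.

k ≈ 1.55, θ ≈ 4810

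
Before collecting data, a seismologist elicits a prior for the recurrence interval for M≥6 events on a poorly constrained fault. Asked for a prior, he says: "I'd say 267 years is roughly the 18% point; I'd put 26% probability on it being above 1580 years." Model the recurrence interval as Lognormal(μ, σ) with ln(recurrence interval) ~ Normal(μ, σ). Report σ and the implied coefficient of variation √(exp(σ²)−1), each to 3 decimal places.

σ ≈ 1.141, CV ≈ 1.635

If T ~ Lognormal(μ,σ) then ln T ~ Normal(μ,σ), so the p-quantile of ln T is μ + z_p·σ.
ln(267) = 5.587 and ln(1580) = 7.365; z_{0.18} = -0.9154, z_{0.74} = 0.6433.
σ = (7.365 − 5.587)/(0.6433 − (-0.9154)) = 1.141.
μ = 5.587 − (-0.9154)·1.141 = 6.631.
CV = √(exp(σ²)−1) = √(exp(1.3011)−1) = 1.635.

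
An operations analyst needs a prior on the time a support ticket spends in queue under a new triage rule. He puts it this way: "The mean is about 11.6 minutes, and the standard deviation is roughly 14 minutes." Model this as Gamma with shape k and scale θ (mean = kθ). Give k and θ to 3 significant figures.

For Gamma(k, scale θ): mean = kθ, variance = kθ², so CV = 1/√k.
CV = SD/mean = 14/11.6 = 1.207, hence k = 1/CV² = 0.687.
Then θ = mean/k = 11.6/0.687 = 16.9.

k ≈ 0.687, θ ≈ 16.9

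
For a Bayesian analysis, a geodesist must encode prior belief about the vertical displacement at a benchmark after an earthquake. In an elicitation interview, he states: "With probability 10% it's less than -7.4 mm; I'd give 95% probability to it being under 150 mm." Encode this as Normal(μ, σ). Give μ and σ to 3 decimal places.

μ = 61.530, σ = 53.786

For Normal(μ,σ), the p-quantile is μ + z_p·σ. Here z_{0.1} = -1.282, z_{0.95} = 1.645.
So -7.4 = μ − 1.282σ and 150 = μ + 1.645σ.
Subtracting: σ = (150 − -7.4)/(1.645 − (-1.282)) = 53.786.
Then μ = -7.4 − (-1.282)·53.786 = 61.530.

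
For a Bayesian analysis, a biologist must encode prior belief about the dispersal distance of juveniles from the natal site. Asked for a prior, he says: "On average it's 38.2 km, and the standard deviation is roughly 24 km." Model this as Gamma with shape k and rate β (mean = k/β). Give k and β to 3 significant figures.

For Gamma(k, rate β): mean = k/β, variance = k/β², so CV = 1/√k.
CV = SD/mean = 24/38.2 = 0.6283, hence k = 1/CV² = 2.53.
Then β = k/mean = 2.53/38.2 = 0.0663.

k ≈ 2.53, β ≈ 0.0663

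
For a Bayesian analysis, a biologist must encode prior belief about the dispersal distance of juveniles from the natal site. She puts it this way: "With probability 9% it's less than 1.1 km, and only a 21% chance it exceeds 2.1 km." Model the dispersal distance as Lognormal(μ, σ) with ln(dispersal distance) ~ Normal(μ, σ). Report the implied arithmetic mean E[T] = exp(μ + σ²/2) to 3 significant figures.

If T ~ Lognormal(μ,σ) then ln T ~ Normal(μ,σ), so the p-quantile of ln T is μ + z_p·σ.
ln(1.1) = 0.09531 and ln(2.1) = 0.7419; z_{0.09} = -1.341, z_{0.79} = 0.8064.
σ = (0.7419 − 0.09531)/(0.8064 − (-1.341)) = 0.301.
μ = 0.09531 − (-1.341)·0.301 = 0.499.
E[T] = exp(μ + σ²/2) = exp(0.499 + 0.0453) = 1.72 km.

E[T] ≈ 1.72 km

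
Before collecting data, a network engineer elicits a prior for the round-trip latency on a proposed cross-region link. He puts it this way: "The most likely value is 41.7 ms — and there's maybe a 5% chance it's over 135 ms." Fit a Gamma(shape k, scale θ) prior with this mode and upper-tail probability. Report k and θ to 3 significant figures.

Gamma(k,θ) with k>1 has mode (k−1)θ, so θ = 41.7/(k−1).
Need P(X < 135) = 0.95 with θ tied to k this way. Start at k = 2, θ = 41.7: P(X<135) ≈ 0.834.
Too low — raise k to concentrate. Iterating converges to k ≈ 2.9.
Then θ = 41.7/(2.9−1) ≈ 22.

k ≈ 2.9, θ ≈ 22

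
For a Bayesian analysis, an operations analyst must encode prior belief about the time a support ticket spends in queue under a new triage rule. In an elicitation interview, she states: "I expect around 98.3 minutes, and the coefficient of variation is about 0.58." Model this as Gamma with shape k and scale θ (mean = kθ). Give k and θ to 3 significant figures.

k ≈ 2.97, θ ≈ 33.1

For Gamma(k, scale θ): mean = kθ, variance = kθ², so CV = 1/√k.
CV = 0.58, hence k = 1/CV² = 2.97.
Then θ = mean/k = 98.3/2.97 = 33.1.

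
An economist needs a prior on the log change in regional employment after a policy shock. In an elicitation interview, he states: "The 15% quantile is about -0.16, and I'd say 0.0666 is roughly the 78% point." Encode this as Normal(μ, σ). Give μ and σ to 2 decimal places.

For Normal(μ,σ), the p-quantile is μ + z_p·σ. Here z_{0.15} = -1.036, z_{0.78} = 0.7722.
So -0.16 = μ − 1.036σ and 0.0666 = μ + 0.7722σ.
Subtracting: σ = (0.0666 − -0.16)/(0.7722 − (-1.036)) = 0.13.
Then μ = -0.16 − (-1.036)·0.13 = -0.03.

μ = -0.03, σ = 0.13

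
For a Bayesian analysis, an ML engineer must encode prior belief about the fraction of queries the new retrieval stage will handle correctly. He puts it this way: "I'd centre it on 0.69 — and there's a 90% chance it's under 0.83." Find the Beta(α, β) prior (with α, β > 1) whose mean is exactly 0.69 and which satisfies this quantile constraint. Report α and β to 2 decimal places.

With mean 0.69 fixed, write α = 0.69s, β = 0.31s where s = α+β.
Need P(θ < 0.83) = 0.9 under Beta(0.69s, 0.31s). Normal approximation: (q−m)/√(m(1−m)/s) ≈ z_{0.9} = 1.28, so s ≈ 0.69·0.31·(1.28)²/(0.83−0.69)² = 17.9.
At s = 17.9: P(θ<0.83) ≈ 0.914. Adjusting to match 0.9 gives s ≈ 16.03.
So α = 0.69·16.03 ≈ 11.06, β = 0.31·16.03 ≈ 4.97.

α ≈ 11.06, β ≈ 4.97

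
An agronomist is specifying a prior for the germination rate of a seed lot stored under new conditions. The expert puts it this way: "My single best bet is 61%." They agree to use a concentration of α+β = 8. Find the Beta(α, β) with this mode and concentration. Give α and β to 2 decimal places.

For α,β > 1 the Beta mode is (α−1)/(α+β−2). With α+β = 8, the mode is (α−1)/6.
Set (α−1)/6 = 0.61 → α = 1 + 0.61·6 = 4.66.
β = 8 − α = 3.34.

α = 4.66, β = 3.34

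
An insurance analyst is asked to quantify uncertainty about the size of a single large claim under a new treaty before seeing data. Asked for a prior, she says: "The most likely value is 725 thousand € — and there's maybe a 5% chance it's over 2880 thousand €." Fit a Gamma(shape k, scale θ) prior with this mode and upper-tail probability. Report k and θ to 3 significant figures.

Gamma(k,θ) with k>1 has mode (k−1)θ, so θ = 725/(k−1).
Need P(X < 2880) = 0.95 with θ tied to k this way. Start at k = 2, θ = 725: P(X<2880) ≈ 0.906.
Too low — raise k to concentrate. Iterating converges to k ≈ 2.32.
Then θ = 725/(2.32−1) ≈ 547.

k ≈ 2.32, θ ≈ 547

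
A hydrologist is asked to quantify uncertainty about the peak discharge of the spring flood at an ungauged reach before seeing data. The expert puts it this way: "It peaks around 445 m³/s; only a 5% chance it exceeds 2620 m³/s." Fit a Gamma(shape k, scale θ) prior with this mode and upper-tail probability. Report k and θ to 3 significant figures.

k ≈ 1.73, θ ≈ 609

Gamma(k,θ) with k>1 has mode (k−1)θ, so θ = 445/(k−1).
Need P(X < 2620) = 0.95 with θ tied to k this way. Start at k = 2, θ = 445: P(X<2620) ≈ 0.981.
Too high — lower k to spread out. Iterating converges to k ≈ 1.73.
Then θ = 445/(1.73−1) ≈ 609.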